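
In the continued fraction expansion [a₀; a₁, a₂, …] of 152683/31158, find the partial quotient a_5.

Apply division with remainder until the remainder is 0:
152683 = 4·31158 + 28051, so a_0 = 4
31158 = 1·28051 + 3107, so a_1 = 1
28051 = 9·3107 + 88, so a_2 = 9
3107 = 35·88 + 27, so a_3 = 35
88 = 3·27 + 7, so a_4 = 3
27 = 3·7 + 6, so a_5 = 3

3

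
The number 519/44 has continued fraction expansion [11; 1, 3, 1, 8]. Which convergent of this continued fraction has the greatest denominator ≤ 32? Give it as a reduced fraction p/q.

a_0 = 11: 11/1  (≤ bound)
a_1 = 1: 12/1  (≤ bound)
a_2 = 3: 47/4  (≤ bound)
a_3 = 1: 59/5  (≤ bound)
a_4 = 8: 519/44  (> 32, stop)

59/5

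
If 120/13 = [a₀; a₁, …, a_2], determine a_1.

Apply division with remainder until the remainder is 0:
120 = 9·13 + 3, so a_0 = 9
13 = 4·3 + 1, so a_1 = 4

4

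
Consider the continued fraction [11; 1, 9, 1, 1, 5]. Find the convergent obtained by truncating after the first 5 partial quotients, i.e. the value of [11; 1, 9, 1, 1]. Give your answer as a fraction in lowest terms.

250/21

Compute successive convergents:
a_0 = 11: 11/1
a_1 = 1: 12/1
a_2 = 9: 119/10
a_3 = 1: 131/11
a_4 = 1: 250/21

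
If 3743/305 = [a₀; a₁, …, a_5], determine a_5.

Apply division with remainder until the remainder is 0:
3743 = 12·305 + 83, so a_0 = 12
305 = 3·83 + 56, so a_1 = 3
83 = 1·56 + 27, so a_2 = 1
56 = 2·27 + 2, so a_3 = 2
27 = 13·2 + 1, so a_4 = 13
2 = 2·1 + 0, so a_5 = 2

2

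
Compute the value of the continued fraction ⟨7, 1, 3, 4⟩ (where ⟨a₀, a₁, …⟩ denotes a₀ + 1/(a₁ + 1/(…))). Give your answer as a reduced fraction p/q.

132/17

Build up convergents one term at a time:
a_0 = 7: 7/1
a_1 = 1: 8/1
a_2 = 3: 31/4
a_3 = 4: 132/17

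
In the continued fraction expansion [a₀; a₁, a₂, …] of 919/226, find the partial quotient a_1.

919 ÷ 226 → quotient 4, remainder 15
226 ÷ 15 → quotient 15, remainder 1

15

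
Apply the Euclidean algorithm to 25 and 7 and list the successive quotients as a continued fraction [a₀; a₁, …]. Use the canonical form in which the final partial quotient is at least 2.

[3; 1, 1, 3]

Run the Euclidean algorithm, recording each quotient:
25 ÷ 7 → quotient 3, remainder 4
7 ÷ 4 → quotient 1, remainder 3
4 ÷ 3 → quotient 1, remainder 1
3 ÷ 1 → quotient 3, remainder 0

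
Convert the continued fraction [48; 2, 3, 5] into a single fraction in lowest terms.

a_0 = 48: 48/1
a_1 = 2: 97/2
a_2 = 3: 339/7
a_3 = 5: 1792/37

1792/37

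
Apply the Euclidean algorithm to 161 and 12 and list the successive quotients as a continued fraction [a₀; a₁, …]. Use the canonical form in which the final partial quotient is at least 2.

Run the Euclidean algorithm, recording each quotient:
161 ÷ 12 → quotient 13, remainder 5
12 ÷ 5 → quotient 2, remainder 2
5 ÷ 2 → quotient 2, remainder 1
2 ÷ 1 → quotient 2, remainder 0

[13; 2, 2, 2]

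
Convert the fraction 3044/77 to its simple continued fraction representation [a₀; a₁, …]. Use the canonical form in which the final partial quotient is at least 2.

[39; 1, 1, 7, 5]

3044 ÷ 77 → quotient 39, remainder 41
77 ÷ 41 → quotient 1, remainder 36
41 ÷ 36 → quotient 1, remainder 5
36 ÷ 5 → quotient 7, remainder 1
5 ÷ 1 → quotient 5, remainder 0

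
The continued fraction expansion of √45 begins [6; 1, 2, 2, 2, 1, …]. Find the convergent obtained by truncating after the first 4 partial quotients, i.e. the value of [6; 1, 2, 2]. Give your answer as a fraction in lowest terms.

47/7

Start with 2.
2 + 1/(2/1) = 2 + 1/2 = 5/2
1 + 1/(5/2) = 1 + 2/5 = 7/5
6 + 1/(7/5) = 6 + 5/7 = 47/7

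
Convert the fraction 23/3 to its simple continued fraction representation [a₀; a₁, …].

[7; 1, 2]

⌊23/3⌋ = 7, remainder 2
⌊3/2⌋ = 1, remainder 1
⌊2/1⌋ = 2, remainder 0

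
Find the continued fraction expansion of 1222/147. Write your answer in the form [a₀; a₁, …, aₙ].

1222 = 8·147 + 46, so a_0 = 8
147 = 3·46 + 9, so a_1 = 3
46 = 5·9 + 1, so a_2 = 5
9 = 9·1 + 0, so a_3 = 9

[8; 3, 5, 9]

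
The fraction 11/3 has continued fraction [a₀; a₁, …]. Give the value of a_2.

2

Repeatedly divide and take the remainder:
11 ÷ 3 → quotient 3, remainder 2
3 ÷ 2 → quotient 1, remainder 1
2 ÷ 1 → quotient 2, remainder 0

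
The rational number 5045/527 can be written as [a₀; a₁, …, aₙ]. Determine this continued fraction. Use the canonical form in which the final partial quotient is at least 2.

[9; 1, 1, 2, 1, 11, 1, 5]

Run the Euclidean algorithm, recording each quotient:
5045 = 9·527 + 302, so a_0 = 9
527 = 1·302 + 225, so a_1 = 1
302 = 1·225 + 77, so a_2 = 1
225 = 2·77 + 71, so a_3 = 2
77 = 1·71 + 6, so a_4 = 1
71 = 11·6 + 5, so a_5 = 11
6 = 1·5 + 1, so a_6 = 1
5 = 5·1 + 0, so a_7 = 5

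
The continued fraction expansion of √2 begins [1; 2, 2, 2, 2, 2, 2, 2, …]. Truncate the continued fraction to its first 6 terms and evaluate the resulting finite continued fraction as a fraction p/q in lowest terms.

a_0 = 1: 1/1
a_1 = 2: 3/2
a_2 = 2: 7/5
a_3 = 2: 17/12
a_4 = 2: 41/29
a_5 = 2: 99/70

99/70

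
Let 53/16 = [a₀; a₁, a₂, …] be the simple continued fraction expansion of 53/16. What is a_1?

53 ÷ 16 → quotient 3, remainder 5
16 ÷ 5 → quotient 3, remainder 1

3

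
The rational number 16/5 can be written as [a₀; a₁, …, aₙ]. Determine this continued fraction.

[3; 5]

⌊16/5⌋ = 3, remainder 1
⌊5/1⌋ = 5, remainder 0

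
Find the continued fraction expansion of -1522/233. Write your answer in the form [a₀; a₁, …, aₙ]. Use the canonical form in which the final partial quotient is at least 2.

Apply division with remainder until the remainder is 0:
⌊-1522/233⌋ = -7, remainder 109
⌊233/109⌋ = 2, remainder 15
⌊109/15⌋ = 7, remainder 4
⌊15/4⌋ = 3, remainder 3
⌊4/3⌋ = 1, remainder 1
⌊3/1⌋ = 3, remainder 0

[-7; 2, 7, 3, 1, 3]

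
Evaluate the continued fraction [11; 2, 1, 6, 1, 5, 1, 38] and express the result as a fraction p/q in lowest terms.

69666/6139

Start with 38.
1 + 1/(38/1) = 1 + 1/38 = 39/38
5 + 1/(39/38) = 5 + 38/39 = 233/39
1 + 1/(233/39) = 1 + 39/233 = 272/233
6 + 1/(272/233) = 6 + 233/272 = 1865/272
1 + 1/(1865/272) = 1 + 272/1865 = 2137/1865
2 + 1/(2137/1865) = 2 + 1865/2137 = 6139/2137
11 + 1/(6139/2137) = 11 + 2137/6139 = 69666/6139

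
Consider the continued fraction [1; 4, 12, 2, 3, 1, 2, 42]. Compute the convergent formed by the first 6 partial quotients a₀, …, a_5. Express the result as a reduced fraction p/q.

569/457

a_0 = 1: 1/1
a_1 = 4: 5/4
a_2 = 12: 61/49
a_3 = 2: 127/102
a_4 = 3: 442/355
a_5 = 1: 569/457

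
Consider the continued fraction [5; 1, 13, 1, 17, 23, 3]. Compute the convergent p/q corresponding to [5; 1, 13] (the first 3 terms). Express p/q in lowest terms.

Work from the innermost term outward:
Start with 13.
1 + 1/(13/1) = 1 + 1/13 = 14/13
5 + 1/(14/13) = 5 + 13/14 = 83/14

83/14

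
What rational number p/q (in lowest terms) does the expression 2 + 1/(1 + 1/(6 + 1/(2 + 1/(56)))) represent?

2428/847

Use the convergent recurrence hₖ = aₖ·hₖ₋₁ + hₖ₋₂ (and likewise for the denominators kₖ):
a_0 = 2: 2/1
a_1 = 1: 3/1
a_2 = 6: 20/7
a_3 = 2: 43/15
a_4 = 56: 2428/847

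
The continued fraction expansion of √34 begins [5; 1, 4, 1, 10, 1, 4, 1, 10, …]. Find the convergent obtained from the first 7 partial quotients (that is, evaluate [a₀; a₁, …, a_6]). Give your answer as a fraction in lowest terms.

2035/349

Use the convergent recurrence hₖ = aₖ·hₖ₋₁ + hₖ₋₂ (and likewise for the denominators kₖ):
a_0 = 5: 5/1
a_1 = 1: 6/1
a_2 = 4: 29/5
a_3 = 1: 35/6
a_4 = 10: 379/65
a_5 = 1: 414/71
a_6 = 4: 2035/349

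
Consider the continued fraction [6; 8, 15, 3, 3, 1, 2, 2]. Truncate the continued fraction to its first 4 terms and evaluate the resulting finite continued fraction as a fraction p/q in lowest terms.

Work from the innermost term outward:
Start with 3.
15 + 1/(3/1) = 15 + 1/3 = 46/3
8 + 1/(46/3) = 8 + 3/46 = 371/46
6 + 1/(371/46) = 6 + 46/371 = 2272/371

2272/371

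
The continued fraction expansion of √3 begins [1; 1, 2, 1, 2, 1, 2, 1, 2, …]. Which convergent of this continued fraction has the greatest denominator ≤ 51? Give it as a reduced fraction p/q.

71/41

a_0 = 1: 1/1  (≤ bound)
a_1 = 1: 2/1  (≤ bound)
a_2 = 2: 5/3  (≤ bound)
a_3 = 1: 7/4  (≤ bound)
a_4 = 2: 19/11  (≤ bound)
a_5 = 1: 26/15  (≤ bound)
a_6 = 2: 71/41  (≤ bound)
a_7 = 1: 97/56  (> 51, stop)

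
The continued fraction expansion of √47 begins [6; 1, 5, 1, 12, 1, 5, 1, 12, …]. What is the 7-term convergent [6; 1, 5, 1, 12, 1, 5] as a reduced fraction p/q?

Starting at the tail and folding back:
Start with 5.
1 + 1/(5/1) = 1 + 1/5 = 6/5
12 + 1/(6/5) = 12 + 5/6 = 77/6
1 + 1/(77/6) = 1 + 6/77 = 83/77
5 + 1/(83/77) = 5 + 77/83 = 492/83
1 + 1/(492/83) = 1 + 83/492 = 575/492
6 + 1/(575/492) = 6 + 492/575 = 3942/575

3942/575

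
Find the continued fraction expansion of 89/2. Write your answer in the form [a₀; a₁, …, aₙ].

89 = 44·2 + 1, so a_0 = 44
2 = 2·1 + 0, so a_1 = 2

[44; 2]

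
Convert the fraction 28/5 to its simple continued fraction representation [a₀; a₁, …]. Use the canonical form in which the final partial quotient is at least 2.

[5; 1, 1, 2]

28 ÷ 5 → quotient 5, remainder 3
5 ÷ 3 → quotient 1, remainder 2
3 ÷ 2 → quotient 1, remainder 1
2 ÷ 1 → quotient 2, remainder 0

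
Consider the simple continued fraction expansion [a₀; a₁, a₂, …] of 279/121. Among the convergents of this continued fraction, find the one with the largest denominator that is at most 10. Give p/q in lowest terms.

a_0 = 2: 2/1  (≤ bound)
a_1 = 3: 7/3  (≤ bound)
a_2 = 3: 23/10  (≤ bound)
a_3 = 1: 30/13  (> 10, stop)

23/10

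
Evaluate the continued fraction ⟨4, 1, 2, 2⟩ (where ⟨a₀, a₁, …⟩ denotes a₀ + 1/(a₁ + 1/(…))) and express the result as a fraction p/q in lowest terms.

Start with 2.
2 + 1/(2/1) = 2 + 1/2 = 5/2
1 + 1/(5/2) = 1 + 2/5 = 7/5
4 + 1/(7/5) = 4 + 5/7 = 33/7

33/7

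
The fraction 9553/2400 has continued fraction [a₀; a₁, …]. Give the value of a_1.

9553 ÷ 2400 → quotient 3, remainder 2353
2400 ÷ 2353 → quotient 1, remainder 47

1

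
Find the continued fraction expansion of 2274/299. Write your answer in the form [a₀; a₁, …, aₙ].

[7; 1, 1, 1, 1, 6, 1, 7]

Repeatedly divide and take the remainder:
2274 = 7·299 + 181, so a_0 = 7
299 = 1·181 + 118, so a_1 = 1
181 = 1·118 + 63, so a_2 = 1
118 = 1·63 + 55, so a_3 = 1
63 = 1·55 + 8, so a_4 = 1
55 = 6·8 + 7, so a_5 = 6
8 = 1·7 + 1, so a_6 = 1
7 = 7·1 + 0, so a_7 = 7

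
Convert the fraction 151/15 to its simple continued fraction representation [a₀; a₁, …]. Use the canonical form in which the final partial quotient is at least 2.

[10; 15]

⌊151/15⌋ = 10, remainder 1
⌊15/1⌋ = 15, remainder 0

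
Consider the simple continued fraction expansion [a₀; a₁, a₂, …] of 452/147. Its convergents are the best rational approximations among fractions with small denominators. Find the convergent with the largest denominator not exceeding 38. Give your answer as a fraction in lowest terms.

List convergents until the denominator exceeds the bound:
a_0 = 3: 3/1  (≤ bound)
a_1 = 13: 40/13  (≤ bound)
a_2 = 2: 83/27  (≤ bound)
a_3 = 1: 123/40  (> 38, stop)

83/27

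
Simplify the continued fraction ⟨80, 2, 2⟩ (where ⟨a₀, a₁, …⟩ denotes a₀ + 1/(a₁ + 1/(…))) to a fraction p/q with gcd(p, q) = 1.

402/5

a_0 = 80: 80/1
a_1 = 2: 161/2
a_2 = 2: 402/5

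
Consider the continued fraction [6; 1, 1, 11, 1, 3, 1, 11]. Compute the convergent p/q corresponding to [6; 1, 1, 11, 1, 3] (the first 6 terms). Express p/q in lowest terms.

639/98

a_0 = 6: 6/1
a_1 = 1: 7/1
a_2 = 1: 13/2
a_3 = 11: 150/23
a_4 = 1: 163/25
a_5 = 3: 639/98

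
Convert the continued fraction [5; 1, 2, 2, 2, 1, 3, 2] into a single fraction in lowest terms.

Starting at the tail and folding back:
Start with 2.
3 + 1/(2/1) = 3 + 1/2 = 7/2
1 + 1/(7/2) = 1 + 2/7 = 9/7
2 + 1/(9/7) = 2 + 7/9 = 25/9
2 + 1/(25/9) = 2 + 9/25 = 59/25
2 + 1/(59/25) = 2 + 25/59 = 143/59
1 + 1/(143/59) = 1 + 59/143 = 202/143
5 + 1/(202/143) = 5 + 143/202 = 1153/202

1153/202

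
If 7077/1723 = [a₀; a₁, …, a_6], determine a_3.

5

Apply division with remainder until the remainder is 0:
7077 ÷ 1723 → quotient 4, remainder 185
1723 ÷ 185 → quotient 9, remainder 58
185 ÷ 58 → quotient 3, remainder 11
58 ÷ 11 → quotient 5, remainder 3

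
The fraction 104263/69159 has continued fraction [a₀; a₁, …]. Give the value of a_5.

Apply division with remainder until the remainder is 0:
104263 = 1·69159 + 35104, so a_0 = 1
69159 = 1·35104 + 34055, so a_1 = 1
35104 = 1·34055 + 1049, so a_2 = 1
34055 = 32·1049 + 487, so a_3 = 32
1049 = 2·487 + 75, so a_4 = 2
487 = 6·75 + 37, so a_5 = 6

6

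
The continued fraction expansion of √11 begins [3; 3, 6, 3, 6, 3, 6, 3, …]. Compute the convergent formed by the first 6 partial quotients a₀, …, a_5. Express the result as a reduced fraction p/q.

3970/1197

Compute successive convergents:
a_0 = 3: 3/1
a_1 = 3: 10/3
a_2 = 6: 63/19
a_3 = 3: 199/60
a_4 = 6: 1257/379
a_5 = 3: 3970/1197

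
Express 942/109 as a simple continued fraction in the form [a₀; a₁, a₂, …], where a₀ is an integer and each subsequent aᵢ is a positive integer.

Apply division with remainder until the remainder is 0:
942 ÷ 109 → quotient 8, remainder 70
109 ÷ 70 → quotient 1, remainder 39
70 ÷ 39 → quotient 1, remainder 31
39 ÷ 31 → quotient 1, remainder 8
31 ÷ 8 → quotient 3, remainder 7
8 ÷ 7 → quotient 1, remainder 1
7 ÷ 1 → quotient 7, remainder 0

[8; 1, 1, 1, 3, 1, 7]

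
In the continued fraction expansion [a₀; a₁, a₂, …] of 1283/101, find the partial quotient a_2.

Apply division with remainder until the remainder is 0:
⌊1283/101⌋ = 12, remainder 71
⌊101/71⌋ = 1, remainder 30
⌊71/30⌋ = 2, remainder 11

2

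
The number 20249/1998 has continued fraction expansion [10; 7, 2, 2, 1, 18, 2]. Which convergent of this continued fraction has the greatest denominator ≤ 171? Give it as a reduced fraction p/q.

527/52

a_0 = 10: 10/1  (≤ bound)
a_1 = 7: 71/7  (≤ bound)
a_2 = 2: 152/15  (≤ bound)
a_3 = 2: 375/37  (≤ bound)
a_4 = 1: 527/52  (≤ bound)
a_5 = 18: 9861/973  (> 171, stop)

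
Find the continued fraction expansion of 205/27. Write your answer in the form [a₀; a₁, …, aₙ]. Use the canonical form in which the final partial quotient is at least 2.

[7; 1, 1, 2, 5]

⌊205/27⌋ = 7, remainder 16
⌊27/16⌋ = 1, remainder 11
⌊16/11⌋ = 1, remainder 5
⌊11/5⌋ = 2, remainder 1
⌊5/1⌋ = 5, remainder 0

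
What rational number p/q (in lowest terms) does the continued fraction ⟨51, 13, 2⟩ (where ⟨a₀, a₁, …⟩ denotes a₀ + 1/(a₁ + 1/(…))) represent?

Compute successive convergents:
a_0 = 51: 51/1
a_1 = 13: 664/13
a_2 = 2: 1379/27

1379/27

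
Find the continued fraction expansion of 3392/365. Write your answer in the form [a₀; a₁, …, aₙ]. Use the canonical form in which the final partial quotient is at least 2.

3392 ÷ 365 → quotient 9, remainder 107
365 ÷ 107 → quotient 3, remainder 44
107 ÷ 44 → quotient 2, remainder 19
44 ÷ 19 → quotient 2, remainder 6
19 ÷ 6 → quotient 3, remainder 1
6 ÷ 1 → quotient 6, remainder 0

[9; 3, 2, 2, 3, 6]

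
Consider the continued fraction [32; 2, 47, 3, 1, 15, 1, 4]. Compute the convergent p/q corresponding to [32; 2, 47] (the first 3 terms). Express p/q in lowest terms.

3087/95

Use the convergent recurrence hₖ = aₖ·hₖ₋₁ + hₖ₋₂ (and likewise for the denominators kₖ):
a_0 = 32: 32/1
a_1 = 2: 65/2
a_2 = 47: 3087/95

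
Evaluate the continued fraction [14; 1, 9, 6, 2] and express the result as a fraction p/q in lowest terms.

a_0 = 14: 14/1
a_1 = 1: 15/1
a_2 = 9: 149/10
a_3 = 6: 909/61
a_4 = 2: 1967/132

1967/132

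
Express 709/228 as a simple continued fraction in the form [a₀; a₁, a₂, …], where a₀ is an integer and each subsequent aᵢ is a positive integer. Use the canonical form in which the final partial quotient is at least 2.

Repeatedly divide and take the remainder:
⌊709/228⌋ = 3, remainder 25
⌊228/25⌋ = 9, remainder 3
⌊25/3⌋ = 8, remainder 1
⌊3/1⌋ = 3, remainder 0

[3; 9, 8, 3]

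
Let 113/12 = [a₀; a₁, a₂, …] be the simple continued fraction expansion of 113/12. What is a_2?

2

⌊113/12⌋ = 9, remainder 5
⌊12/5⌋ = 2, remainder 2
⌊5/2⌋ = 2, remainder 1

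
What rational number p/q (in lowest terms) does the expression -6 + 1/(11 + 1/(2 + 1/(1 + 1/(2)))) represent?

-538/91

a_0 = -6: -6/1
a_1 = 11: -65/11
a_2 = 2: -136/23
a_3 = 1: -201/34
a_4 = 2: -538/91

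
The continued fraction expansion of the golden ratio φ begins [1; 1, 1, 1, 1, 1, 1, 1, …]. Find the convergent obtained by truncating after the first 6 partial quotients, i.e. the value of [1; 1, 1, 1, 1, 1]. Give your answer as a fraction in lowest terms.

Start with 1.
1 + 1/(1/1) = 1 + 1/1 = 2/1
1 + 1/(2/1) = 1 + 1/2 = 3/2
1 + 1/(3/2) = 1 + 2/3 = 5/3
1 + 1/(5/3) = 1 + 3/5 = 8/5
1 + 1/(8/5) = 1 + 5/8 = 13/8

13/8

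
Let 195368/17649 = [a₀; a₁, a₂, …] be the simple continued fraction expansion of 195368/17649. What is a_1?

195368 ÷ 17649 → quotient 11, remainder 1229
17649 ÷ 1229 → quotient 14, remainder 443

14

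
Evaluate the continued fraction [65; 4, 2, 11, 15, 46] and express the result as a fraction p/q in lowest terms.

Starting at the tail and folding back:
Start with 46.
15 + 1/(46/1) = 15 + 1/46 = 691/46
11 + 1/(691/46) = 11 + 46/691 = 7647/691
2 + 1/(7647/691) = 2 + 691/7647 = 15985/7647
4 + 1/(15985/7647) = 4 + 7647/15985 = 71587/15985
65 + 1/(71587/15985) = 65 + 15985/71587 = 4669140/71587

4669140/71587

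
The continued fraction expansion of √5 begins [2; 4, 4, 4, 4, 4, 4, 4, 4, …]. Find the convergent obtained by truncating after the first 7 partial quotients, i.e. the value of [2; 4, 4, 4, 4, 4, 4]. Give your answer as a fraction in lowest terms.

12238/5473

a_0 = 2: 2/1
a_1 = 4: 9/4
a_2 = 4: 38/17
a_3 = 4: 161/72
a_4 = 4: 682/305
a_5 = 4: 2889/1292
a_6 = 4: 12238/5473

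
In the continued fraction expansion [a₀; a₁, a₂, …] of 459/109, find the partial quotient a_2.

1

Repeatedly divide and take the remainder:
⌊459/109⌋ = 4, remainder 23
⌊109/23⌋ = 4, remainder 17
⌊23/17⌋ = 1, remainder 6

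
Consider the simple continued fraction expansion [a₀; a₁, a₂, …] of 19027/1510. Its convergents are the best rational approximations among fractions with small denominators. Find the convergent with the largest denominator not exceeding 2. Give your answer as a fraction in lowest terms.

25/2

a_0 = 12: 12/1  (≤ bound)
a_1 = 1: 13/1  (≤ bound)
a_2 = 1: 25/2  (≤ bound)
a_3 = 1: 38/3  (> 2, stop)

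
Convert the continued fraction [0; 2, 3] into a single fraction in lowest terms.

3/7

Collapse the nested fraction from the inside out:
Start with 3.
2 + 1/(3/1) = 2 + 1/3 = 7/3
0 + 1/(7/3) = 0 + 3/7 = 3/7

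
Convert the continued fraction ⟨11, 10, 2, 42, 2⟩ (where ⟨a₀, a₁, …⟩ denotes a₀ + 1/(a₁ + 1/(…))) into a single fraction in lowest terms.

Starting at the tail and folding back:
Start with 2.
42 + 1/(2/1) = 42 + 1/2 = 85/2
2 + 1/(85/2) = 2 + 2/85 = 172/85
10 + 1/(172/85) = 10 + 85/172 = 1805/172
11 + 1/(1805/172) = 11 + 172/1805 = 20027/1805

20027/1805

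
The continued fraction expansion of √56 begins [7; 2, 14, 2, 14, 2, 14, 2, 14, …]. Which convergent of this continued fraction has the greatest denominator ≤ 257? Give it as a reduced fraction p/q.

List convergents until the denominator exceeds the bound:
a_0 = 7: 7/1  (≤ bound)
a_1 = 2: 15/2  (≤ bound)
a_2 = 14: 217/29  (≤ bound)
a_3 = 2: 449/60  (≤ bound)
a_4 = 14: 6503/869  (> 257, stop)

449/60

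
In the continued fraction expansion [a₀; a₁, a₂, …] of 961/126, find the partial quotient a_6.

2

Apply division with remainder until the remainder is 0:
961 = 7·126 + 79, so a_0 = 7
126 = 1·79 + 47, so a_1 = 1
79 = 1·47 + 32, so a_2 = 1
47 = 1·32 + 15, so a_3 = 1
32 = 2·15 + 2, so a_4 = 2
15 = 7·2 + 1, so a_5 = 7
2 = 2·1 + 0, so a_6 = 2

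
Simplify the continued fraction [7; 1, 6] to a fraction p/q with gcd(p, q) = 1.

Start with 6.
1 + 1/(6/1) = 1 + 1/6 = 7/6
7 + 1/(7/6) = 7 + 6/7 = 55/7

55/7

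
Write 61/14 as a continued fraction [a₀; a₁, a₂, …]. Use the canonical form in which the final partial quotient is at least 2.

Apply division with remainder until the remainder is 0:
61 = 4·14 + 5, so a_0 = 4
14 = 2·5 + 4, so a_1 = 2
5 = 1·4 + 1, so a_2 = 1
4 = 4·1 + 0, so a_3 = 4

[4; 2, 1, 4]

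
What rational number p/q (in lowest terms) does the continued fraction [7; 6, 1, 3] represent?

193/27

Collapse the nested fraction from the inside out:
Start with 3.
1 + 1/(3/1) = 1 + 1/3 = 4/3
6 + 1/(4/3) = 6 + 3/4 = 27/4
7 + 1/(27/4) = 7 + 4/27 = 193/27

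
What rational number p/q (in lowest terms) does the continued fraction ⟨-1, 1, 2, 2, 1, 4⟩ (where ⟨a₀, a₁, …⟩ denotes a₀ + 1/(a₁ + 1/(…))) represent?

Start with 4.
1 + 1/(4/1) = 1 + 1/4 = 5/4
2 + 1/(5/4) = 2 + 4/5 = 14/5
2 + 1/(14/5) = 2 + 5/14 = 33/14
1 + 1/(33/14) = 1 + 14/33 = 47/33
-1 + 1/(47/33) = -1 + 33/47 = -14/47

-14/47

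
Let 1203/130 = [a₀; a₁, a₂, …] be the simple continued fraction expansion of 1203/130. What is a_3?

⌊1203/130⌋ = 9, remainder 33
⌊130/33⌋ = 3, remainder 31
⌊33/31⌋ = 1, remainder 2
⌊31/2⌋ = 15, remainder 1

15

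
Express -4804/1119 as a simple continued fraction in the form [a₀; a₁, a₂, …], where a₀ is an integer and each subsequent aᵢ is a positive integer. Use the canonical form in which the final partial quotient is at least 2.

⌊-4804/1119⌋ = -5, remainder 791
⌊1119/791⌋ = 1, remainder 328
⌊791/328⌋ = 2, remainder 135
⌊328/135⌋ = 2, remainder 58
⌊135/58⌋ = 2, remainder 19
⌊58/19⌋ = 3, remainder 1
⌊19/1⌋ = 19, remainder 0

[-5; 1, 2, 2, 2, 3, 19]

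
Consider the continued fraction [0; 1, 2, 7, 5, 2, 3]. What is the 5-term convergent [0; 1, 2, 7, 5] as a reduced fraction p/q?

77/113

Start with 5.
7 + 1/(5/1) = 7 + 1/5 = 36/5
2 + 1/(36/5) = 2 + 5/36 = 77/36
1 + 1/(77/36) = 1 + 36/77 = 113/77
0 + 1/(113/77) = 0 + 77/113 = 77/113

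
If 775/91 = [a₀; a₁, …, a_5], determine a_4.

775 = 8·91 + 47, so a_0 = 8
91 = 1·47 + 44, so a_1 = 1
47 = 1·44 + 3, so a_2 = 1
44 = 14·3 + 2, so a_3 = 14
3 = 1·2 + 1, so a_4 = 1

1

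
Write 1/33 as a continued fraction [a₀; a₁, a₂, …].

[0; 33]

1 ÷ 33 → quotient 0, remainder 1
33 ÷ 1 → quotient 33, remainder 0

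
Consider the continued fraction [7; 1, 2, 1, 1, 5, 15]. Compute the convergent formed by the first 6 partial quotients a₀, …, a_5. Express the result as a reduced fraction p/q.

301/39

a_0 = 7: 7/1
a_1 = 1: 8/1
a_2 = 2: 23/3
a_3 = 1: 31/4
a_4 = 1: 54/7
a_5 = 5: 301/39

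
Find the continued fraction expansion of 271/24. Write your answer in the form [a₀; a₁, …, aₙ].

271 ÷ 24 → quotient 11, remainder 7
24 ÷ 7 → quotient 3, remainder 3
7 ÷ 3 → quotient 2, remainder 1
3 ÷ 1 → quotient 3, remainder 0

[11; 3, 2, 3]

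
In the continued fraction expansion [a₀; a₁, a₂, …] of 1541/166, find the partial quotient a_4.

7

⌊1541/166⌋ = 9, remainder 47
⌊166/47⌋ = 3, remainder 25
⌊47/25⌋ = 1, remainder 22
⌊25/22⌋ = 1, remainder 3
⌊22/3⌋ = 7, remainder 1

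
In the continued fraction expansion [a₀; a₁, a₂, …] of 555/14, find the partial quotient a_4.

4

555 = 39·14 + 9, so a_0 = 39
14 = 1·9 + 5, so a_1 = 1
9 = 1·5 + 4, so a_2 = 1
5 = 1·4 + 1, so a_3 = 1
4 = 4·1 + 0, so a_4 = 4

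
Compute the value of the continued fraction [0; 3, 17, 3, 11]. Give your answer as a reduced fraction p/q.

Start with 11.
3 + 1/(11/1) = 3 + 1/11 = 34/11
17 + 1/(34/11) = 17 + 11/34 = 589/34
3 + 1/(589/34) = 3 + 34/589 = 1801/589
0 + 1/(1801/589) = 0 + 589/1801 = 589/1801

589/1801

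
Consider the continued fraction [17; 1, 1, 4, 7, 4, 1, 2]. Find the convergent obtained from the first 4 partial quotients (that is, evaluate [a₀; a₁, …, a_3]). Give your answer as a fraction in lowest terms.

a_0 = 17: 17/1
a_1 = 1: 18/1
a_2 = 1: 35/2
a_3 = 4: 158/9

158/9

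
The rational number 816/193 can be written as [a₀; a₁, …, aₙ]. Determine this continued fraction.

816 = 4·193 + 44, so a_0 = 4
193 = 4·44 + 17, so a_1 = 4
44 = 2·17 + 10, so a_2 = 2
17 = 1·10 + 7, so a_3 = 1
10 = 1·7 + 3, so a_4 = 1
7 = 2·3 + 1, so a_5 = 2
3 = 3·1 + 0, so a_6 = 3

[4; 4, 2, 1, 1, 2, 3]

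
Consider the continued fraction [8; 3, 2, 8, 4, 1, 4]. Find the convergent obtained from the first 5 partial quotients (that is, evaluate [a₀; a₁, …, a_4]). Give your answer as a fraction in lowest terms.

2014/243

Start with 4.
8 + 1/(4/1) = 8 + 1/4 = 33/4
2 + 1/(33/4) = 2 + 4/33 = 70/33
3 + 1/(70/33) = 3 + 33/70 = 243/70
8 + 1/(243/70) = 8 + 70/243 = 2014/243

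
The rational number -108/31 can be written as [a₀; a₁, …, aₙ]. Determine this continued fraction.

Apply division with remainder until the remainder is 0:
⌊-108/31⌋ = -4, remainder 16
⌊31/16⌋ = 1, remainder 15
⌊16/15⌋ = 1, remainder 1
⌊15/1⌋ = 15, remainder 0

[-4; 1, 1, 15]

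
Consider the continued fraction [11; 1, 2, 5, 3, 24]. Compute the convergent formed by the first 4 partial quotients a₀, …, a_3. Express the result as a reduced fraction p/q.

187/16

Start with 5.
2 + 1/(5/1) = 2 + 1/5 = 11/5
1 + 1/(11/5) = 1 + 5/11 = 16/11
11 + 1/(16/11) = 11 + 11/16 = 187/16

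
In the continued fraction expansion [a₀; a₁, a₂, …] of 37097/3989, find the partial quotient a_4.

Apply division with remainder until the remainder is 0:
⌊37097/3989⌋ = 9, remainder 1196
⌊3989/1196⌋ = 3, remainder 401
⌊1196/401⌋ = 2, remainder 394
⌊401/394⌋ = 1, remainder 7
⌊394/7⌋ = 56, remainder 2

56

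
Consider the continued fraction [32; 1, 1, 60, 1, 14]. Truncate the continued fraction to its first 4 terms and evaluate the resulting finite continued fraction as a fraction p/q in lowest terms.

Compute successive convergents:
a_0 = 32: 32/1
a_1 = 1: 33/1
a_2 = 1: 65/2
a_3 = 60: 3933/121

3933/121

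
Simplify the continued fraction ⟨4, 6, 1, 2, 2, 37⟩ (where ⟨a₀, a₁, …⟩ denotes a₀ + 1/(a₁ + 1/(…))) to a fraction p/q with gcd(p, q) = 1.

a_0 = 4: 4/1
a_1 = 6: 25/6
a_2 = 1: 29/7
a_3 = 2: 83/20
a_4 = 2: 195/47
a_5 = 37: 7298/1759

7298/1759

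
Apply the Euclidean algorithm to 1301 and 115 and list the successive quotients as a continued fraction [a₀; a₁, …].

1301 = 11·115 + 36, so a_0 = 11
115 = 3·36 + 7, so a_1 = 3
36 = 5·7 + 1, so a_2 = 5
7 = 7·1 + 0, so a_3 = 7

[11; 3, 5, 7]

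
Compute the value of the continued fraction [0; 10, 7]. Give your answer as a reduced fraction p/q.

a_0 = 0: 0/1
a_1 = 10: 1/10
a_2 = 7: 7/71

7/71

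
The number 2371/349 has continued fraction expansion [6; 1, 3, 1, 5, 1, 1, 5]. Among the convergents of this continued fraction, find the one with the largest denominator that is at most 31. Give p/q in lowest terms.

a_0 = 6: 6/1  (≤ bound)
a_1 = 1: 7/1  (≤ bound)
a_2 = 3: 27/4  (≤ bound)
a_3 = 1: 34/5  (≤ bound)
a_4 = 5: 197/29  (≤ bound)
a_5 = 1: 231/34  (> 31, stop)

197/29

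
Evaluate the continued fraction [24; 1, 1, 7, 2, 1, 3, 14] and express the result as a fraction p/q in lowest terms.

60569/2469

a_0 = 24: 24/1
a_1 = 1: 25/1
a_2 = 1: 49/2
a_3 = 7: 368/15
a_4 = 2: 785/32
a_5 = 1: 1153/47
a_6 = 3: 4244/173
a_7 = 14: 60569/2469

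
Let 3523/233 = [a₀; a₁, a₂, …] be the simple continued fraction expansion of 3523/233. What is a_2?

3523 = 15·233 + 28, so a_0 = 15
233 = 8·28 + 9, so a_1 = 8
28 = 3·9 + 1, so a_2 = 3

3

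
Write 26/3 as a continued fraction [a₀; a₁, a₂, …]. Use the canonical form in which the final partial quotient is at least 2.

26 = 8·3 + 2, so a_0 = 8
3 = 1·2 + 1, so a_1 = 1
2 = 2·1 + 0, so a_2 = 2

[8; 1, 2]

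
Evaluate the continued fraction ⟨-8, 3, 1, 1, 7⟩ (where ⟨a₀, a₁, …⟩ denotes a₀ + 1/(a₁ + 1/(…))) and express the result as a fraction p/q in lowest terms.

-409/53

Starting at the tail and folding back:
Start with 7.
1 + 1/(7/1) = 1 + 1/7 = 8/7
1 + 1/(8/7) = 1 + 7/8 = 15/8
3 + 1/(15/8) = 3 + 8/15 = 53/15
-8 + 1/(53/15) = -8 + 15/53 = -409/53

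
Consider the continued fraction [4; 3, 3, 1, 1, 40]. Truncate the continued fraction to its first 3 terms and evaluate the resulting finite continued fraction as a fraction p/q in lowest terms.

43/10

Start with 3.
3 + 1/(3/1) = 3 + 1/3 = 10/3
4 + 1/(10/3) = 4 + 3/10 = 43/10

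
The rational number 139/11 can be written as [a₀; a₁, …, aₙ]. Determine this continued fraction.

Run the Euclidean algorithm, recording each quotient:
139 ÷ 11 → quotient 12, remainder 7
11 ÷ 7 → quotient 1, remainder 4
7 ÷ 4 → quotient 1, remainder 3
4 ÷ 3 → quotient 1, remainder 1
3 ÷ 1 → quotient 3, remainder 0

[12; 1, 1, 1, 3]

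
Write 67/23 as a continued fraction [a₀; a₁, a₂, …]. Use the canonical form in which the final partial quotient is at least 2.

67 = 2·23 + 21, so a_0 = 2
23 = 1·21 + 2, so a_1 = 1
21 = 10·2 + 1, so a_2 = 10
2 = 2·1 + 0, so a_3 = 2

[2; 1, 10, 2]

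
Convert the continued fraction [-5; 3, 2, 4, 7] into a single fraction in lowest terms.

Work from the innermost term outward:
Start with 7.
4 + 1/(7/1) = 4 + 1/7 = 29/7
2 + 1/(29/7) = 2 + 7/29 = 65/29
3 + 1/(65/29) = 3 + 29/65 = 224/65
-5 + 1/(224/65) = -5 + 65/224 = -1055/224

-1055/224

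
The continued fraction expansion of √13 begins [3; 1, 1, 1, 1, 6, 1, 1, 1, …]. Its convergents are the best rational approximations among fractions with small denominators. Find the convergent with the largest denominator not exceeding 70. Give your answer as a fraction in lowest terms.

137/38

a_0 = 3: 3/1  (≤ bound)
a_1 = 1: 4/1  (≤ bound)
a_2 = 1: 7/2  (≤ bound)
a_3 = 1: 11/3  (≤ bound)
a_4 = 1: 18/5  (≤ bound)
a_5 = 6: 119/33  (≤ bound)
a_6 = 1: 137/38  (≤ bound)
a_7 = 1: 256/71  (> 70, stop)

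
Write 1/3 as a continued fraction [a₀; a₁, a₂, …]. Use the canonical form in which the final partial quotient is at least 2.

[0; 3]

1 ÷ 3 → quotient 0, remainder 1
3 ÷ 1 → quotient 3, remainder 0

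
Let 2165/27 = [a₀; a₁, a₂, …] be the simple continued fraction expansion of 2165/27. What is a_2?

2165 = 80·27 + 5, so a_0 = 80
27 = 5·5 + 2, so a_1 = 5
5 = 2·2 + 1, so a_2 = 2

2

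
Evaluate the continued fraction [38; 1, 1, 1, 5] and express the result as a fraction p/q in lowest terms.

657/17

Work from the innermost term outward:
Start with 5.
1 + 1/(5/1) = 1 + 1/5 = 6/5
1 + 1/(6/5) = 1 + 5/6 = 11/6
1 + 1/(11/6) = 1 + 6/11 = 17/11
38 + 1/(17/11) = 38 + 11/17 = 657/17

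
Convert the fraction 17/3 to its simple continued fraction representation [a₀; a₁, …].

[5; 1, 2]

17 ÷ 3 → quotient 5, remainder 2
3 ÷ 2 → quotient 1, remainder 1
2 ÷ 1 → quotient 2, remainder 0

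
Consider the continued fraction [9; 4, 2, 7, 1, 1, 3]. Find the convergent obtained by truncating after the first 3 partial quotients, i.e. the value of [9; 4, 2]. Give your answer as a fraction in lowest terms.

83/9

a_0 = 9: 9/1
a_1 = 4: 37/4
a_2 = 2: 83/9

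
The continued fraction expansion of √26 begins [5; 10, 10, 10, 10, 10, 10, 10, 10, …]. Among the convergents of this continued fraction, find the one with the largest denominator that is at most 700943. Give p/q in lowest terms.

List convergents until the denominator exceeds the bound:
a_0 = 5: 5/1  (≤ bound)
a_1 = 10: 51/10  (≤ bound)
a_2 = 10: 515/101  (≤ bound)
a_3 = 10: 5201/1020  (≤ bound)
a_4 = 10: 52525/10301  (≤ bound)
a_5 = 10: 530451/104030  (≤ bound)
a_6 = 10: 5357035/1050601  (> 700943, stop)

530451/104030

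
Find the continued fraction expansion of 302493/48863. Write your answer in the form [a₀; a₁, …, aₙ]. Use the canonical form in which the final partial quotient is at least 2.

[6; 5, 4, 14, 27, 6]

302493 = 6·48863 + 9315, so a_0 = 6
48863 = 5·9315 + 2288, so a_1 = 5
9315 = 4·2288 + 163, so a_2 = 4
2288 = 14·163 + 6, so a_3 = 14
163 = 27·6 + 1, so a_4 = 27
6 = 6·1 + 0, so a_5 = 6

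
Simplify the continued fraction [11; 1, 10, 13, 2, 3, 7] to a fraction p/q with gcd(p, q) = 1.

Build up convergents one term at a time:
a_0 = 11: 11/1
a_1 = 1: 12/1
a_2 = 10: 131/11
a_3 = 13: 1715/144
a_4 = 2: 3561/299
a_5 = 3: 12398/1041
a_6 = 7: 90347/7586

90347/7586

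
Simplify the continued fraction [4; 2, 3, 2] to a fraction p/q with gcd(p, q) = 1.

a_0 = 4: 4/1
a_1 = 2: 9/2
a_2 = 3: 31/7
a_3 = 2: 71/16

71/16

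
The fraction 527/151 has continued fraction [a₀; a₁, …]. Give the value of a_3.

1

Run the Euclidean algorithm, recording each quotient:
527 ÷ 151 → quotient 3, remainder 74
151 ÷ 74 → quotient 2, remainder 3
74 ÷ 3 → quotient 24, remainder 2
3 ÷ 2 → quotient 1, remainder 1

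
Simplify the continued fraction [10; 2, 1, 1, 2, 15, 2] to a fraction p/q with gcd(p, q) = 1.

4289/413

Use the convergent recurrence hₖ = aₖ·hₖ₋₁ + hₖ₋₂ (and likewise for the denominators kₖ):
a_0 = 10: 10/1
a_1 = 2: 21/2
a_2 = 1: 31/3
a_3 = 1: 52/5
a_4 = 2: 135/13
a_5 = 15: 2077/200
a_6 = 2: 4289/413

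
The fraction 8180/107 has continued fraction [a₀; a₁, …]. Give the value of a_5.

3

Apply division with remainder until the remainder is 0:
8180 ÷ 107 → quotient 76, remainder 48
107 ÷ 48 → quotient 2, remainder 11
48 ÷ 11 → quotient 4, remainder 4
11 ÷ 4 → quotient 2, remainder 3
4 ÷ 3 → quotient 1, remainder 1
3 ÷ 1 → quotient 3, remainder 0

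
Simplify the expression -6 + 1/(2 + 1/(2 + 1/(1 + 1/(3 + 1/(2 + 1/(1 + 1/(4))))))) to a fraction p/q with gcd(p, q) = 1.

Starting at the tail and folding back:
Start with 4.
1 + 1/(4/1) = 1 + 1/4 = 5/4
2 + 1/(5/4) = 2 + 4/5 = 14/5
3 + 1/(14/5) = 3 + 5/14 = 47/14
1 + 1/(47/14) = 1 + 14/47 = 61/47
2 + 1/(61/47) = 2 + 47/61 = 169/61
2 + 1/(169/61) = 2 + 61/169 = 399/169
-6 + 1/(399/169) = -6 + 169/399 = -2225/399

-2225/399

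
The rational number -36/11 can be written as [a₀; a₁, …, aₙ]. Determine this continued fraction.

[-4; 1, 2, 1, 2]

-36 ÷ 11 → quotient -4, remainder 8
11 ÷ 8 → quotient 1, remainder 3
8 ÷ 3 → quotient 2, remainder 2
3 ÷ 2 → quotient 1, remainder 1
2 ÷ 1 → quotient 2, remainder 0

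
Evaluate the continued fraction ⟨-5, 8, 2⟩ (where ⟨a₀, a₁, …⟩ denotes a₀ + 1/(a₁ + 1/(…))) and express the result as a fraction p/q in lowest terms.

-83/17

a_0 = -5: -5/1
a_1 = 8: -39/8
a_2 = 2: -83/17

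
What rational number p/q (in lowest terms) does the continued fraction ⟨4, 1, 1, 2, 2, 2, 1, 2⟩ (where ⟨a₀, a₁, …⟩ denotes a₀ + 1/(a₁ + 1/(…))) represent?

509/111

a_0 = 4: 4/1
a_1 = 1: 5/1
a_2 = 1: 9/2
a_3 = 2: 23/5
a_4 = 2: 55/12
a_5 = 2: 133/29
a_6 = 1: 188/41
a_7 = 2: 509/111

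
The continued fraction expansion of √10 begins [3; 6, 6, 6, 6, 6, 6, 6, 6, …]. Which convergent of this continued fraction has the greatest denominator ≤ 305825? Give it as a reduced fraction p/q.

a_0 = 3: 3/1  (≤ bound)
a_1 = 6: 19/6  (≤ bound)
a_2 = 6: 117/37  (≤ bound)
a_3 = 6: 721/228  (≤ bound)
a_4 = 6: 4443/1405  (≤ bound)
a_5 = 6: 27379/8658  (≤ bound)
a_6 = 6: 168717/53353  (≤ bound)
a_7 = 6: 1039681/328776  (> 305825, stop)

168717/53353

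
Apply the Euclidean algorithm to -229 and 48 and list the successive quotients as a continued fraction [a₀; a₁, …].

[-5; 4, 2, 1, 3]

-229 = -5·48 + 11, so a_0 = -5
48 = 4·11 + 4, so a_1 = 4
11 = 2·4 + 3, so a_2 = 2
4 = 1·3 + 1, so a_3 = 1
3 = 3·1 + 0, so a_4 = 3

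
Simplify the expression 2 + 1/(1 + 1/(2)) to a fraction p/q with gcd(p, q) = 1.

8/3

a_0 = 2: 2/1
a_1 = 1: 3/1
a_2 = 2: 8/3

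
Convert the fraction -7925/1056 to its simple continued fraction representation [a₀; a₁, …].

Apply division with remainder until the remainder is 0:
⌊-7925/1056⌋ = -8, remainder 523
⌊1056/523⌋ = 2, remainder 10
⌊523/10⌋ = 52, remainder 3
⌊10/3⌋ = 3, remainder 1
⌊3/1⌋ = 3, remainder 0

[-8; 2, 52, 3, 3]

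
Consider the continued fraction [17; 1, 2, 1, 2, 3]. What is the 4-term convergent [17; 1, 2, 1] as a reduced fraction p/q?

71/4

Start with 1.
2 + 1/(1/1) = 2 + 1/1 = 3/1
1 + 1/(3/1) = 1 + 1/3 = 4/3
17 + 1/(4/3) = 17 + 3/4 = 71/4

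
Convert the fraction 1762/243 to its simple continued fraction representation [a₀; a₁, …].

1762 = 7·243 + 61, so a_0 = 7
243 = 3·61 + 60, so a_1 = 3
61 = 1·60 + 1, so a_2 = 1
60 = 60·1 + 0, so a_3 = 60

[7; 3, 1, 60]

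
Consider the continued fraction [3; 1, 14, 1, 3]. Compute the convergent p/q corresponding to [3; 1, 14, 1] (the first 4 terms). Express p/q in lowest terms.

63/16

a_0 = 3: 3/1
a_1 = 1: 4/1
a_2 = 14: 59/15
a_3 = 1: 63/16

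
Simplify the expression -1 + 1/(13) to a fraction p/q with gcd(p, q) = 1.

-12/13

a_0 = -1: -1/1
a_1 = 13: -12/13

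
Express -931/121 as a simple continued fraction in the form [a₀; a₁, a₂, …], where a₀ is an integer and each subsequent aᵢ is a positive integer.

-931 ÷ 121 → quotient -8, remainder 37
121 ÷ 37 → quotient 3, remainder 10
37 ÷ 10 → quotient 3, remainder 7
10 ÷ 7 → quotient 1, remainder 3
7 ÷ 3 → quotient 2, remainder 1
3 ÷ 1 → quotient 3, remainder 0

[-8; 3, 3, 1, 2, 3]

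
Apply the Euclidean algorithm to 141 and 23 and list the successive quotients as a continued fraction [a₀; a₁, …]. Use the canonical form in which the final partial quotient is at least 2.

Repeatedly divide and take the remainder:
141 ÷ 23 → quotient 6, remainder 3
23 ÷ 3 → quotient 7, remainder 2
3 ÷ 2 → quotient 1, remainder 1
2 ÷ 1 → quotient 2, remainder 0

[6; 7, 1, 2]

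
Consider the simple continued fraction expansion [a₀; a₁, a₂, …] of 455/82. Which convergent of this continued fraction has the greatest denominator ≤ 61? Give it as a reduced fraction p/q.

172/31

a_0 = 5: 5/1  (≤ bound)
a_1 = 1: 6/1  (≤ bound)
a_2 = 1: 11/2  (≤ bound)
a_3 = 4: 50/9  (≤ bound)
a_4 = 1: 61/11  (≤ bound)
a_5 = 1: 111/20  (≤ bound)
a_6 = 1: 172/31  (≤ bound)
a_7 = 2: 455/82  (> 61, stop)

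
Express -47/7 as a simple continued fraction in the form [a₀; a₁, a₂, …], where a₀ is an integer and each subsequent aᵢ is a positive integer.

[-7; 3, 2]

Run the Euclidean algorithm, recording each quotient:
-47 = -7·7 + 2, so a_0 = -7
7 = 3·2 + 1, so a_1 = 3
2 = 2·1 + 0, so a_2 = 2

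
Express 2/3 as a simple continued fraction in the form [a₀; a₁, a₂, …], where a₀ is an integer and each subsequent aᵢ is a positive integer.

Run the Euclidean algorithm, recording each quotient:
2 = 0·3 + 2, so a_0 = 0
3 = 1·2 + 1, so a_1 = 1
2 = 2·1 + 0, so a_2 = 2

[0; 1, 2]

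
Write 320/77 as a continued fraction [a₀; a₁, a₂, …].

Apply division with remainder until the remainder is 0:
320 = 4·77 + 12, so a_0 = 4
77 = 6·12 + 5, so a_1 = 6
12 = 2·5 + 2, so a_2 = 2
5 = 2·2 + 1, so a_3 = 2
2 = 2·1 + 0, so a_4 = 2

[4; 6, 2, 2, 2]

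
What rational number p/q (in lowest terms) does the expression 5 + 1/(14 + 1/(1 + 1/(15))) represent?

1211/239

Work from the innermost term outward:
Start with 15.
1 + 1/(15/1) = 1 + 1/15 = 16/15
14 + 1/(16/15) = 14 + 15/16 = 239/16
5 + 1/(239/16) = 5 + 16/239 = 1211/239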